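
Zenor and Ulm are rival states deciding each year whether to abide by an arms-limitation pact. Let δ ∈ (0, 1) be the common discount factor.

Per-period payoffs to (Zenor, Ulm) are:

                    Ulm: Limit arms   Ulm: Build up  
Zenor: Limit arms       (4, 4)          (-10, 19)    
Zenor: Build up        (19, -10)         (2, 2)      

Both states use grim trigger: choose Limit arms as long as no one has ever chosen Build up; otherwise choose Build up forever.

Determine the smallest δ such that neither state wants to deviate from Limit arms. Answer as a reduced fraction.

15/17

4/(1−δ) ≥ 19 + 2δ/(1−δ)
4 ≥ 19 − 17δ
δ ≥ 15/17.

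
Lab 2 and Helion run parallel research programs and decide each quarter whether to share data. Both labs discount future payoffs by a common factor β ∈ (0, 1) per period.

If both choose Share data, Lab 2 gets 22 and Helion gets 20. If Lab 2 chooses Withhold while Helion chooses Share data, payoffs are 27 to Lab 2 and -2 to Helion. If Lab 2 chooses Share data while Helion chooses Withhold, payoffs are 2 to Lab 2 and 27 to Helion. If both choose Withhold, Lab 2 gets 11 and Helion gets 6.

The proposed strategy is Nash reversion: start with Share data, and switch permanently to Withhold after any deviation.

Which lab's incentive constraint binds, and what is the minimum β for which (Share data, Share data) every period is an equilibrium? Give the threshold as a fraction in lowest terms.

Helion; β ≥ 1/3

For Lab 2: deviation gain 27−22 = 5, per-period punishment loss 22−11 = 11. IC gives β ≥ 5/16.
For Helion: gain 7, loss 14 per period, so β ≥ 7/21 = 1/3.
The tighter constraint is Helion's, so cooperation needs β ≥ 1/3.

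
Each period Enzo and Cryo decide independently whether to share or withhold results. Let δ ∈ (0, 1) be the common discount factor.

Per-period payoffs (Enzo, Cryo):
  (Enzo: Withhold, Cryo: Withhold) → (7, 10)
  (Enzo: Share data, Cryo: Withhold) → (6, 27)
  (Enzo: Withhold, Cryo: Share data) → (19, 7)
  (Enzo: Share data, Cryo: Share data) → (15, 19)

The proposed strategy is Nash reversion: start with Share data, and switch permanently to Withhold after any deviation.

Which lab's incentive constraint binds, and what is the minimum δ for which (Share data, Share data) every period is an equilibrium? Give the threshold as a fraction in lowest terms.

Enzo: cooperation gives 15 each period; deviation gives 19 once then 7 forever.
  15/(1−δ) ≥ 19 + 7δ/(1−δ) ⇒ δ ≥ 4/12 = 1/3.
Cryo: cooperation gives 19 each period; deviation gives 27 once then 10 forever.
  δ ≥ 8/17.
Both must hold, so the binding constraint is Cryo's: δ ≥ 8/17.

Cryo; δ ≥ 8/17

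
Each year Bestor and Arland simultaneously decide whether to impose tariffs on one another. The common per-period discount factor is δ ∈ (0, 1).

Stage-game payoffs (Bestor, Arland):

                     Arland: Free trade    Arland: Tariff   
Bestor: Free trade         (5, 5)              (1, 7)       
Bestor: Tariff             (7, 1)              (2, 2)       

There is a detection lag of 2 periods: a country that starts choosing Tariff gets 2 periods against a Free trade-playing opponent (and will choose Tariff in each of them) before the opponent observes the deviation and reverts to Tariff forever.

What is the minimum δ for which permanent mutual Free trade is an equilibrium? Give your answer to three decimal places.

The best deviation is to choose Tariff for all 2 undetected periods, earning 7 each, then 2 forever once detected.
Deviation value: 7(1−δ^2)/(1−δ) + 2δ^2/(1−δ); cooperation value: 5/(1−δ).
IC: 5 ≥ 7(1−δ^2) + 2δ^2 = 7 − 5δ^2.
So δ^2 ≥ 2/5, giving δ ≥ (2/5)^(1/2) ≈ 0.632.

0.632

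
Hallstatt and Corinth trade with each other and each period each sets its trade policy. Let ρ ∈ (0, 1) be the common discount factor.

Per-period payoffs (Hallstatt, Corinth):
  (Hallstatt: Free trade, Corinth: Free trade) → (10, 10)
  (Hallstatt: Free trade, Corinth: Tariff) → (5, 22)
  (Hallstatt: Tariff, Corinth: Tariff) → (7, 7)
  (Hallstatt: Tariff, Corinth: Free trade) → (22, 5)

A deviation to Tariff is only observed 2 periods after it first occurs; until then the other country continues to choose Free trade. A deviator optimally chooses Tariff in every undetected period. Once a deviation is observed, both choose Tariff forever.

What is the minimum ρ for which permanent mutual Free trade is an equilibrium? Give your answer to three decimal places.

The best deviation is to choose Tariff for all 2 undetected periods, earning 22 each, then 7 forever once detected.
Deviation value: 22(1−ρ^2)/(1−ρ) + 7ρ^2/(1−ρ); cooperation value: 10/(1−ρ).
IC: 10 ≥ 22(1−ρ^2) + 7ρ^2 = 22 − 15ρ^2.
So ρ^2 ≥ 12/15 = 4/5, giving ρ ≥ (4/5)^(1/2) ≈ 0.894.

0.894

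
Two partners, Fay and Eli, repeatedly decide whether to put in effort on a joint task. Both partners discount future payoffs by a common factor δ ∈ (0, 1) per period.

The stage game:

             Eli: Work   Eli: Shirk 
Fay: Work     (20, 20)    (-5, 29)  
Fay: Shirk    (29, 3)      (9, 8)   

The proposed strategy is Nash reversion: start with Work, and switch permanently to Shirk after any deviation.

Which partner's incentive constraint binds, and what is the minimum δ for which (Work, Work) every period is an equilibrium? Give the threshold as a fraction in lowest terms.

Fay's threshold: (29−20)/(29−9) = 9/20.
Eli's threshold: (29−20)/(29−8) = 3/7.
9/20 > 3/7, so Fay binds and δ* = 9/20.

Fay; δ ≥ 9/20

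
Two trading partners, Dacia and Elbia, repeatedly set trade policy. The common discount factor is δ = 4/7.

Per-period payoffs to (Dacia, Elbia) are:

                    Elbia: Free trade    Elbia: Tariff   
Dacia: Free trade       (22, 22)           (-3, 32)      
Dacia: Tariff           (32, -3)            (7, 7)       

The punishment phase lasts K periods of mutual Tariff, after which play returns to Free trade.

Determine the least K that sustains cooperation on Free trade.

2

IC: δ(1−δ^K)/(1−δ) ≥ (32−22)/(22−7) = 2/3.
With δ = 4/7: need 1 − δ^K ≥ 2/3·(1−4/7)/(4/7), i.e. δ^K ≤ 0.5000.
Since (4/7)^1 = 0.5714 and (4/7)^2 = 0.3265, the smallest such K is 2.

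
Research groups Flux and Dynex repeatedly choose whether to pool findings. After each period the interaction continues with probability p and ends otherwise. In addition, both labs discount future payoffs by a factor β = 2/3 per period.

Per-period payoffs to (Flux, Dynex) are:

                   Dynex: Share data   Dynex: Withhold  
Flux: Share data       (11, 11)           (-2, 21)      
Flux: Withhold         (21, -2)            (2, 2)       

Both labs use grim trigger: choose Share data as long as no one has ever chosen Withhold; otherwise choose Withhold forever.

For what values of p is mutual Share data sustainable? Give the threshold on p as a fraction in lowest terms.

15/19

Expected continuation weight on next period's payoff is β·p = 2/3·p, which plays the role of the discount factor.
Cooperation requires 2/3·p ≥ (21−11)/(21−2) = 10/19, hence p ≥ 15/19.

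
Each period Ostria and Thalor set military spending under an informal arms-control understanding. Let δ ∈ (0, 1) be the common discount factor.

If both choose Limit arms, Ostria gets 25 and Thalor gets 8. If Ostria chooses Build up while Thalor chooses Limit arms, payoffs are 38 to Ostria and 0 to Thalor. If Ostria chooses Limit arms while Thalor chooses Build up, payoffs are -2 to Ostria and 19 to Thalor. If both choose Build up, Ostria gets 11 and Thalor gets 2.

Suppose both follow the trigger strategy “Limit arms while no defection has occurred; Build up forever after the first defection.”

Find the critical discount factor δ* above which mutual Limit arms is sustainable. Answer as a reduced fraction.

11/17

For Ostria: deviation gain 38−25 = 13, per-period punishment loss 25−11 = 14. IC gives δ ≥ 13/27.
For Thalor: gain 11, loss 6 per period, so δ ≥ 11/17.
The tighter constraint is Thalor's, so cooperation needs δ ≥ 11/17.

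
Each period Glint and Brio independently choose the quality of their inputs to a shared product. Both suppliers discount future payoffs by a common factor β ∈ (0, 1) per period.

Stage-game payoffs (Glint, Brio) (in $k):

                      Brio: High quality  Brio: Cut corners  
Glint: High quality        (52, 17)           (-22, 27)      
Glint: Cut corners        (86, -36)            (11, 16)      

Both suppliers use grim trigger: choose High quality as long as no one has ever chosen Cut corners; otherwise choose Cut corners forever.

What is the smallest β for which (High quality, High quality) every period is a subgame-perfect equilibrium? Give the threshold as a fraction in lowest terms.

Glint: cooperation gives 52 each period; deviation gives 86 once then 11 forever.
  52/(1−β) ≥ 86 + 11β/(1−β) ⇒ β ≥ 34/75.
Brio: cooperation gives 17 each period; deviation gives 27 once then 16 forever.
  β ≥ 10/11.
Both must hold, so the binding constraint is Brio's: β ≥ 10/11.

10/11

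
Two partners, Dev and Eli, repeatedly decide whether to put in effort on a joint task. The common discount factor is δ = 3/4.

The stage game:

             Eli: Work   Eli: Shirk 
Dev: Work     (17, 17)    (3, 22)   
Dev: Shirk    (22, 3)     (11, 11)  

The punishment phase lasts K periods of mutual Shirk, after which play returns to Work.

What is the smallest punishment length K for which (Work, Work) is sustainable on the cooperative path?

2

IC: δ(1−δ^K)/(1−δ) ≥ (22−17)/(17−11) = 5/6.
With δ = 3/4: need 1 − δ^K ≥ 5/6·(1−3/4)/(3/4), i.e. δ^K ≤ 0.7222.
Since (3/4)^1 = 0.7500 and (3/4)^2 = 0.5625, the smallest such K is 2.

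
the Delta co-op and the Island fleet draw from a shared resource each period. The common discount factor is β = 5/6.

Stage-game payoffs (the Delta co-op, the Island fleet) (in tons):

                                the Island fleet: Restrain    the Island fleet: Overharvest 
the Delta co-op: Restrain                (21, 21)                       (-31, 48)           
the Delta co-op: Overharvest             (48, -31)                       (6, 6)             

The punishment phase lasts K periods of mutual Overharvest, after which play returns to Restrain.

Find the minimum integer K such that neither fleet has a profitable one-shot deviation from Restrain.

Need Σ_{k=1}^{K} β^k ≥ (48−21)/(21−6) = 1.8000 at β = 5/6.
At K = 2 the sum is 1.5278 < 1.8000; at K = 3 it is 2.1065 ≥ 1.8000.
So the minimum punishment length is K = 3.

3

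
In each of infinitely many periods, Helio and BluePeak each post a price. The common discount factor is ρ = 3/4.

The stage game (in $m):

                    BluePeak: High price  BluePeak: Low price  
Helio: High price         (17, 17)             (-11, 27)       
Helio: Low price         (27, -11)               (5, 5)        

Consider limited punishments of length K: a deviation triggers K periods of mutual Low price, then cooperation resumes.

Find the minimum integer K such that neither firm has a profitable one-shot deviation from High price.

2

IC: ρ(1−ρ^K)/(1−ρ) ≥ (27−17)/(17−5) = 5/6.
With ρ = 3/4: need 1 − ρ^K ≥ 5/6·(1−3/4)/(3/4), i.e. ρ^K ≤ 0.7222.
Since (3/4)^1 = 0.7500 and (3/4)^2 = 0.5625, the smallest such K is 2.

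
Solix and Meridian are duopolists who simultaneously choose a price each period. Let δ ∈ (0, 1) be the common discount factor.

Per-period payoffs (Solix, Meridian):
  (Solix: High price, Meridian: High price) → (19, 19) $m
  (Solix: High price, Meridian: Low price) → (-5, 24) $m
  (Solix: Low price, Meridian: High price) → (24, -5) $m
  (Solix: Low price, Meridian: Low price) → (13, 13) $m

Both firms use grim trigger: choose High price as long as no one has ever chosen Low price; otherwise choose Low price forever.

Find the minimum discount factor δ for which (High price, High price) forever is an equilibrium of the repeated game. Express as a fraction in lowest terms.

One-period gain from deviating is 24 − 19 = 5. The loss is 19 − 13 = 6 in every subsequent period, with present value 6·δ/(1−δ).
Deviation is unprofitable when 6·δ/(1−δ) ≥ 5, i.e. δ/(1−δ) ≥ 5/6.
Equivalently δ ≥ 5/(5+6) = 5/11.

5/11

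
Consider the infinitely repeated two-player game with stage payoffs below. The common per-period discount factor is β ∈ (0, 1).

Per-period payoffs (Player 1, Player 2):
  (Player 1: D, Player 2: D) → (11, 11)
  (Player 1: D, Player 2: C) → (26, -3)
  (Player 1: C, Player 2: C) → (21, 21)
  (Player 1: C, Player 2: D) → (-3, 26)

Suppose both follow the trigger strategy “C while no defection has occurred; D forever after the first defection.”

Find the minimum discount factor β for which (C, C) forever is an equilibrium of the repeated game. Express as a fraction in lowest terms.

One-period gain from deviating is 26 − 21 = 5. The loss is 21 − 11 = 10 in every subsequent period, with present value 10·β/(1−β).
Deviation is unprofitable when 10·β/(1−β) ≥ 5, i.e. β/(1−β) ≥ 1/2.
Equivalently β ≥ 5/(5+10) = 1/3.

1/3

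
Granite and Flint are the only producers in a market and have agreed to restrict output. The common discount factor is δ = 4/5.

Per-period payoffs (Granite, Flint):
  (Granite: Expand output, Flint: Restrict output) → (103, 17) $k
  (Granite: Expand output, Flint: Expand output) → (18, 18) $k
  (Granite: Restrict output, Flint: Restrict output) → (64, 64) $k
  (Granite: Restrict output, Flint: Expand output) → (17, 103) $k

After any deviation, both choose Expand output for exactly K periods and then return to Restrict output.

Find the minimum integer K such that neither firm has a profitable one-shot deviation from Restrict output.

IC: δ(1−δ^K)/(1−δ) ≥ (103−64)/(64−18) = 39/46.
With δ = 4/5: need 1 − δ^K ≥ 39/46·(1−4/5)/(4/5), i.e. δ^K ≤ 0.7880.
Since (4/5)^1 = 0.8000 and (4/5)^2 = 0.6400, the smallest such K is 2.

2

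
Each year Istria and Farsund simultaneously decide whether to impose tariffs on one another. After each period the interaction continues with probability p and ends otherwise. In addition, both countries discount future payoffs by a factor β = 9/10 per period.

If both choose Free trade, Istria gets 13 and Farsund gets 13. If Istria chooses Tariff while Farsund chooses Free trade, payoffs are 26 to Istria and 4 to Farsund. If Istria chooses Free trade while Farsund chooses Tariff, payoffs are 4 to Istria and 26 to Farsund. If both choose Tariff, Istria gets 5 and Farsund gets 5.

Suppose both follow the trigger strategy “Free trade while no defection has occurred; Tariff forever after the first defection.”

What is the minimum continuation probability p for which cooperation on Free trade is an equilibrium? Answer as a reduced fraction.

130/189

Expected continuation weight on next period's payoff is β·p = 9/10·p, which plays the role of the discount factor.
Cooperation requires 9/10·p ≥ (26−13)/(26−5) = 13/21, hence p ≥ 130/189.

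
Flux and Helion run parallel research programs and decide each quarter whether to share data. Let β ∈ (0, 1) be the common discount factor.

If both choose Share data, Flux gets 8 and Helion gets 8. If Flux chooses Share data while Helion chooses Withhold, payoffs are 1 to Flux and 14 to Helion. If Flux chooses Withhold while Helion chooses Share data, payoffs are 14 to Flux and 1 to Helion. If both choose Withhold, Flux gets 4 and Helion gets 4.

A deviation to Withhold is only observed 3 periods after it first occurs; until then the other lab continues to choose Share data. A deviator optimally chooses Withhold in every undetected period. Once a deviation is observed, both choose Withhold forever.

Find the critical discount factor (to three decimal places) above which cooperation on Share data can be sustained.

Deviating for the 3 undetected periods gains 14−8 = 6 per period over cooperation, then loses 8−4 = 4 per period forever once punishment starts.
Gain: 6(1 + β + … + β^2); loss: 4·β^3/(1−β).
No profitable deviation ⇔ 6(1−β^3) ≤ 4·β^3, i.e. β^3 ≥ 6/(6+4) = 3/5.
Hence β ≥ (3/5)^(1/3) ≈ 0.843.

0.843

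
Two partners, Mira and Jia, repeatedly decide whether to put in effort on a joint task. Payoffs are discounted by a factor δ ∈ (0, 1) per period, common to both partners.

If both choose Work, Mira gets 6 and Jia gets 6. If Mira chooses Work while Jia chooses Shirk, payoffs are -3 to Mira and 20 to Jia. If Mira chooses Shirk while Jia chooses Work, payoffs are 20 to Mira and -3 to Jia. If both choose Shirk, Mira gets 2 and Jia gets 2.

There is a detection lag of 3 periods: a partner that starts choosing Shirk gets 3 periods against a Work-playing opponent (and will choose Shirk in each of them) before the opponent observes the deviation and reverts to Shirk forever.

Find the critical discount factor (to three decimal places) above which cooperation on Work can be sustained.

A deviator earns 20 for 3 periods, then 2 forever; cooperating earns 6 forever. Multiplying the IC by (1−δ):
6 ≥ 20(1−δ^3) + 2δ^3, so 18·δ^3 ≥ 14 and δ^3 ≥ 7/9.
δ ≥ (7/9)^(1/3) ≈ 0.920.

0.920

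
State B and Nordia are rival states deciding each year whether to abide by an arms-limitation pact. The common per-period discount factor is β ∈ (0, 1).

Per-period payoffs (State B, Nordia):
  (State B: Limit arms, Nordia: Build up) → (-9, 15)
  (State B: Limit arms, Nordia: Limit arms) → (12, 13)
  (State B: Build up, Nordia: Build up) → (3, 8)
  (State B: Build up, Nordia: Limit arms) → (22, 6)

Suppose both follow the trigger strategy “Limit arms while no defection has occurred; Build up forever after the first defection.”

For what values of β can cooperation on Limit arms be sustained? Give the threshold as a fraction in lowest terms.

10/19

State B: cooperation gives 12 each period; deviation gives 22 once then 3 forever.
  12/(1−β) ≥ 22 + 3β/(1−β) ⇒ β ≥ 10/19.
Nordia: cooperation gives 13 each period; deviation gives 15 once then 8 forever.
  β ≥ 2/7.
Both must hold, so the binding constraint is State B's: β ≥ 10/19.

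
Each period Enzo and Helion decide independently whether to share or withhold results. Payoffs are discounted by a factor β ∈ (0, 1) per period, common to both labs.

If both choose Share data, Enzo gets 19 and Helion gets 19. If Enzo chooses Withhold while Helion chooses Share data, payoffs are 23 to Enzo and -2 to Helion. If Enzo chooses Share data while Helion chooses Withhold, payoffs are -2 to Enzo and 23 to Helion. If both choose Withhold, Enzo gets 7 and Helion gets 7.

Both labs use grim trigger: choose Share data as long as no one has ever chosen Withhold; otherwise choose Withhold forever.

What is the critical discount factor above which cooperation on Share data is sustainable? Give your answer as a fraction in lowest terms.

1/4

One-period gain from deviating is 23 − 19 = 4. The loss is 19 − 7 = 12 in every subsequent period, with present value 12·β/(1−β).
Deviation is unprofitable when 12·β/(1−β) ≥ 4, i.e. β/(1−β) ≥ 1/3.
Equivalently β ≥ 4/(4+12) = 1/4.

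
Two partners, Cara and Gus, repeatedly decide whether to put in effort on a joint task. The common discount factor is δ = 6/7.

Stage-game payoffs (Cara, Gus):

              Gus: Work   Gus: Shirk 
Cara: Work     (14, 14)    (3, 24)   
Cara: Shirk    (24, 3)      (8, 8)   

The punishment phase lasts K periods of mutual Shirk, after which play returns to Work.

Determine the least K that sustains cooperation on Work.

3

Need Σ_{k=1}^{K} δ^k ≥ (24−14)/(14−8) = 1.6667 at δ = 6/7.
At K = 2 the sum is 1.5918 < 1.6667; at K = 3 it is 2.2216 ≥ 1.6667.
So the minimum punishment length is K = 3.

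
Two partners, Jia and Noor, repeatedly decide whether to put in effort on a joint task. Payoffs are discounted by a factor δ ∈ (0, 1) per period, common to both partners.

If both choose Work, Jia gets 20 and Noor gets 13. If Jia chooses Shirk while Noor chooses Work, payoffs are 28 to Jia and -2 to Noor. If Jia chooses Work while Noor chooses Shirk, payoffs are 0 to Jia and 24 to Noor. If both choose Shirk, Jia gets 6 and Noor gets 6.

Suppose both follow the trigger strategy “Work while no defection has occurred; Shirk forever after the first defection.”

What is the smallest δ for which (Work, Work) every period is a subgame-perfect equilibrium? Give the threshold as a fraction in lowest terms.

11/18

For Jia: deviation gain 28−20 = 8, per-period punishment loss 20−6 = 14. IC gives δ ≥ 8/22 = 4/11.
For Noor: gain 11, loss 7 per period, so δ ≥ 11/18.
The tighter constraint is Noor's, so cooperation needs δ ≥ 11/18.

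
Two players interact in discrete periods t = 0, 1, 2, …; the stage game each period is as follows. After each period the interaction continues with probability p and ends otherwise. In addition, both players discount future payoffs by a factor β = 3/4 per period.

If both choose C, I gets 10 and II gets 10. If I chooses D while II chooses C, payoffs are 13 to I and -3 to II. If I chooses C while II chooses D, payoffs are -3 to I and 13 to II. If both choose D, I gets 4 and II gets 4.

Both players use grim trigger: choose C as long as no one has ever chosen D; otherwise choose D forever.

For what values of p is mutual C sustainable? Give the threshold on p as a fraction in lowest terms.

With continuation probability p and discount β, the effective per-period discount factor is βp.
Grim-trigger IC: βp ≥ (13−10)/(13−4) = 1/3.
So p ≥ (1/3)/(3/4) = 4/9.

4/9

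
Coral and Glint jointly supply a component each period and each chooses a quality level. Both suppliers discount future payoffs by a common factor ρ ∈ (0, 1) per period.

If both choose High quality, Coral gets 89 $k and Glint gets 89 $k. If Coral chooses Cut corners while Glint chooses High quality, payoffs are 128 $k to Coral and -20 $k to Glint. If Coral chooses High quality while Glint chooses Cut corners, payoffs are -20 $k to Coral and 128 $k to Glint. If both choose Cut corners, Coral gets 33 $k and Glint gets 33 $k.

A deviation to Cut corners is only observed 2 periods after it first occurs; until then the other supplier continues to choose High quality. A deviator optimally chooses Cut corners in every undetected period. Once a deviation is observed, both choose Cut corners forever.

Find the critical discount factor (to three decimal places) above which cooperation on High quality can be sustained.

0.641

The best deviation is to choose Cut corners for all 2 undetected periods, earning 128 each, then 33 forever once detected.
Deviation value: 128(1−ρ^2)/(1−ρ) + 33ρ^2/(1−ρ); cooperation value: 89/(1−ρ).
IC: 89 ≥ 128(1−ρ^2) + 33ρ^2 = 128 − 95ρ^2.
So ρ^2 ≥ 39/95, giving ρ ≥ (39/95)^(1/2) ≈ 0.641.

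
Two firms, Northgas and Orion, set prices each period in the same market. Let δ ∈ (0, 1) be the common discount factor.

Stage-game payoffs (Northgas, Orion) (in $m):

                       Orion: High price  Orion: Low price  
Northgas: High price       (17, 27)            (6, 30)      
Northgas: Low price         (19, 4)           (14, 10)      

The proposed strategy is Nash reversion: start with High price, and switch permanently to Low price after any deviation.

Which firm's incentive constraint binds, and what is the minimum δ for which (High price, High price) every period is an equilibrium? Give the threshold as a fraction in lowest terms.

Northgas; δ ≥ 2/5

Northgas: cooperation gives 17 each period; deviation gives 19 once then 14 forever.
  17/(1−δ) ≥ 19 + 14δ/(1−δ) ⇒ δ ≥ 2/5.
Orion: cooperation gives 27 each period; deviation gives 30 once then 10 forever.
  δ ≥ 3/20.
Both must hold, so the binding constraint is Northgas's: δ ≥ 2/5.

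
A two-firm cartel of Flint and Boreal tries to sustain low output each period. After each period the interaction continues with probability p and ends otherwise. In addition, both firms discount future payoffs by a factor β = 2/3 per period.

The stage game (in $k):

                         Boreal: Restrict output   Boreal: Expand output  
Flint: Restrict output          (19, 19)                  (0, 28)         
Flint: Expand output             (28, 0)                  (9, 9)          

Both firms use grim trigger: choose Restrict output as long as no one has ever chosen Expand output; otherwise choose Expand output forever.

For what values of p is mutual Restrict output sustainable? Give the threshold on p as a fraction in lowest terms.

With continuation probability p and discount β, the effective per-period discount factor is βp.
Grim-trigger IC: βp ≥ (28−19)/(28−9) = 9/19.
So p ≥ (9/19)/(2/3) = 27/38.

27/38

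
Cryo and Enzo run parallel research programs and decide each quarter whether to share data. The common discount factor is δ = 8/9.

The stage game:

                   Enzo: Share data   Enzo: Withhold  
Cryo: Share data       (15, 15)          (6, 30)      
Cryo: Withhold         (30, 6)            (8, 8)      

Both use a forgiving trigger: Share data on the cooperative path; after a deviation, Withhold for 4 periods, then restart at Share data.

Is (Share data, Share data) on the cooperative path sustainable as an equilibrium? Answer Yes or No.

Yes

IC: δ+…+δ^4 ≥ (30−15)/(15−8) = 15/7.
At δ = 8/9: partial sum = 3.0056 ≥ 2.1429. Cooperation sustainable.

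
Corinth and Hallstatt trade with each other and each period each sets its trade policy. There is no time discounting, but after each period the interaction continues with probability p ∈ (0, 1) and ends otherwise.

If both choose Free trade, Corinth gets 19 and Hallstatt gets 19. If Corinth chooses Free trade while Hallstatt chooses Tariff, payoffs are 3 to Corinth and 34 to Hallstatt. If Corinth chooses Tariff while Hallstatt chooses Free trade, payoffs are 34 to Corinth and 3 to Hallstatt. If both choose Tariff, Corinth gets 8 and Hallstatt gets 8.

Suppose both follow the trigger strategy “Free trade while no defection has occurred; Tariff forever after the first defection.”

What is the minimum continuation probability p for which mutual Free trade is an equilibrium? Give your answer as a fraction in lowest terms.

15/26

With no time discounting, the continuation probability p plays the role of the discount factor.
Grim-trigger IC: 19/(1−p) ≥ 34 + 8p/(1−p) ⇒ p ≥ (34−19)/(34−8) = 15/26.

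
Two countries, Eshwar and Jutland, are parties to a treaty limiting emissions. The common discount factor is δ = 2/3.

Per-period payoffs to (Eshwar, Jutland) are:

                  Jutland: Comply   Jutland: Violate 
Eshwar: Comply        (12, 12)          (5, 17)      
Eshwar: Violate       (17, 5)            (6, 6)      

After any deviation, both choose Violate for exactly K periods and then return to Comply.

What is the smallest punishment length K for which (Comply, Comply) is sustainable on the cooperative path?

2

No profitable deviation requires (12−6)(δ+…+δ^K) ≥ 17−12, i.e. δ+…+δ^K ≥ 5/6 ≈ 0.8333.
With δ = 2/3, the partial sums are K=1: 0.6667, K=2: 1.1111.
K = 2 is the first length at which the sum reaches 0.8333.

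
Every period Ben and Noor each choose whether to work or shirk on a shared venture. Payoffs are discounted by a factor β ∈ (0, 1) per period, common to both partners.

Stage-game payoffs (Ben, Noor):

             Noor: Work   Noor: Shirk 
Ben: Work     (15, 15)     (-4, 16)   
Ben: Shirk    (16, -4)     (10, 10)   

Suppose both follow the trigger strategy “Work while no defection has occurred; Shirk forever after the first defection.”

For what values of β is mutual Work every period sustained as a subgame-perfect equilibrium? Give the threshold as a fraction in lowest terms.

One-period gain from deviating is 16 − 15 = 1. The loss is 15 − 10 = 5 in every subsequent period, with present value 5·β/(1−β).
Deviation is unprofitable when 5·β/(1−β) ≥ 1, i.e. β/(1−β) ≥ 1/5.
Equivalently β ≥ 1/(1+5) = 1/6.

1/6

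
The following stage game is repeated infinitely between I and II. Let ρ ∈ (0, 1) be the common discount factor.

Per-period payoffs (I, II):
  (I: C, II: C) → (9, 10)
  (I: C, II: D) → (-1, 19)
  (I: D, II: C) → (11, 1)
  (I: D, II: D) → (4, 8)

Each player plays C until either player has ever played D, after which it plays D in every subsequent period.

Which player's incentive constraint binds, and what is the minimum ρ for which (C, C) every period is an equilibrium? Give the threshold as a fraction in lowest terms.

For I: deviation gain 11−9 = 2, per-period punishment loss 9−4 = 5. IC gives ρ ≥ 2/7.
For II: gain 9, loss 2 per period, so ρ ≥ 9/11.
The tighter constraint is II's, so cooperation needs ρ ≥ 9/11.

II; ρ ≥ 9/11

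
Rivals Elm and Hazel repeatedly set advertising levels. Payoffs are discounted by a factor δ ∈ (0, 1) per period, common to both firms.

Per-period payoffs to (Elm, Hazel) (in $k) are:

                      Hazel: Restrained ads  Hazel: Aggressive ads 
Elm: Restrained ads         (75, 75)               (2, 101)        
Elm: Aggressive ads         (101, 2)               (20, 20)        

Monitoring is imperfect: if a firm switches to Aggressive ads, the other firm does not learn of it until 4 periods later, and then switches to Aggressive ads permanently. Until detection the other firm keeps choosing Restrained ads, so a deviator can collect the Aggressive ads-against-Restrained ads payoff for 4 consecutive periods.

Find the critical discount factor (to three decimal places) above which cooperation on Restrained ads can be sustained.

A deviator earns 101 for 4 periods, then 20 forever; cooperating earns 75 forever. Multiplying the IC by (1−δ):
75 ≥ 101(1−δ^4) + 20δ^4, so 81·δ^4 ≥ 26 and δ^4 ≥ 26/81.
δ ≥ (26/81)^(1/4) ≈ 0.753.

0.753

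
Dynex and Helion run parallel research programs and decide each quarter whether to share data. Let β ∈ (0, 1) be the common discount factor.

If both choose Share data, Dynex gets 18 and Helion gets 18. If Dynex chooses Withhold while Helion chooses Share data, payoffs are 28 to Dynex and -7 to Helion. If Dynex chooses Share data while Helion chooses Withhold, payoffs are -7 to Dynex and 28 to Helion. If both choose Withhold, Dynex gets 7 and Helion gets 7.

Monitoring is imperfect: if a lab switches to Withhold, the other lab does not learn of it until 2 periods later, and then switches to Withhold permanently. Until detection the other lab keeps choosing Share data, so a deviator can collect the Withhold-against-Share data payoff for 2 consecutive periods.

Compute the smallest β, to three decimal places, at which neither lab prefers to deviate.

The best deviation is to choose Withhold for all 2 undetected periods, earning 28 each, then 7 forever once detected.
Deviation value: 28(1−β^2)/(1−β) + 7β^2/(1−β); cooperation value: 18/(1−β).
IC: 18 ≥ 28(1−β^2) + 7β^2 = 28 − 21β^2.
So β^2 ≥ 10/21, giving β ≥ (10/21)^(1/2) ≈ 0.690.

0.690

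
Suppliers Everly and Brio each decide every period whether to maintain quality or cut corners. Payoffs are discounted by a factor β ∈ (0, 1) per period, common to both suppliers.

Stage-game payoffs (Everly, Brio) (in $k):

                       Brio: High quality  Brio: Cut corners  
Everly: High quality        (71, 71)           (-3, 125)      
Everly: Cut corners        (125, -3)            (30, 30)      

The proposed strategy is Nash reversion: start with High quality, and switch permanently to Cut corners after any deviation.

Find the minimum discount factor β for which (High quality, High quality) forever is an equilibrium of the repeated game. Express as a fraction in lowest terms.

71/(1−β) ≥ 125 + 30β/(1−β)
71 ≥ 125 − 95β
β ≥ 54/95.

54/95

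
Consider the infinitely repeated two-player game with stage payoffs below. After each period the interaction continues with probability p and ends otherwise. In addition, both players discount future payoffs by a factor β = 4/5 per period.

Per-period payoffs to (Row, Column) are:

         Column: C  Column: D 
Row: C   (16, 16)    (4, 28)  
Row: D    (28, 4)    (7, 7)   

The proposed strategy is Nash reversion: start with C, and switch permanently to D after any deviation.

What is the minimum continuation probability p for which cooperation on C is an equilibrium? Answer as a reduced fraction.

With continuation probability p and discount β, the effective per-period discount factor is βp.
Grim-trigger IC: βp ≥ (28−16)/(28−7) = 4/7.
So p ≥ (4/7)/(4/5) = 5/7.

5/7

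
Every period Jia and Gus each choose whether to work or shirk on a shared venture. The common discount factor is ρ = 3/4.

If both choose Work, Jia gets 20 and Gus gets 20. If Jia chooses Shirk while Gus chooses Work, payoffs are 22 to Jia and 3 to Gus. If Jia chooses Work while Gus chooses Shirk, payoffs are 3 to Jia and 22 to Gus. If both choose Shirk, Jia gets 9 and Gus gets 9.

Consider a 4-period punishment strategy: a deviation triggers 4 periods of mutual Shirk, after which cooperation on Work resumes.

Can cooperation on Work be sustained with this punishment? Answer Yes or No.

Yes

IC: ρ+…+ρ^4 ≥ (22−20)/(20−9) = 2/11.
At ρ = 3/4: partial sum = 2.0508 ≥ 0.1818. Cooperation sustainable.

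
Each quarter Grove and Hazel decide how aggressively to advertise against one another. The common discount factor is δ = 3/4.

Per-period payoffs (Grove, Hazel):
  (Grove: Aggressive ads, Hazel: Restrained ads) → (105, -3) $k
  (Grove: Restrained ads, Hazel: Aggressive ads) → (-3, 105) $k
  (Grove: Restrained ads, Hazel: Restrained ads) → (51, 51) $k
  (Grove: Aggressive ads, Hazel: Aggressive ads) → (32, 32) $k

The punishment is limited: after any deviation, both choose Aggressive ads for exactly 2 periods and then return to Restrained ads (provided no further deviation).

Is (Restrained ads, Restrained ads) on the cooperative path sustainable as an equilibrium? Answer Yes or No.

A one-shot deviation gives 105 now, then 32 for 2 periods, then back to 51.
Gain from deviating: (105−51) today; loss: (51−32) in each of the next 2 periods.
No-deviation condition: (51−32)(δ+…+δ^2) ≥ 105−51, i.e. δ+…+δ^2 ≥ 54/19.
At δ = 3/4: δ+…+δ^2 = 1.3125 < 2.8421.
So cooperation is not sustainable.

No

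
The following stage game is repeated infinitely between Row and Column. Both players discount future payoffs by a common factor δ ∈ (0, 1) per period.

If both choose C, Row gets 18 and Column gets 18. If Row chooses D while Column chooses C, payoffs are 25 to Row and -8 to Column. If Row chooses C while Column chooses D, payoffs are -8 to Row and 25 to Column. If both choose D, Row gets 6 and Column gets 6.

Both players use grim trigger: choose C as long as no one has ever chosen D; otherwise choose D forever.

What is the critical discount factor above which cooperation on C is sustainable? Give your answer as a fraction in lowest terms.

Cooperation forever yields 18 each period: 18/(1−δ).
Deviating yields 25 once, then 6 forever: 25 + 6δ/(1−δ).
No profitable deviation requires 18/(1−δ) ≥ 25 + 6δ/(1−δ).
Multiplying by (1−δ): 18 ≥ 25(1−δ) + 6δ = 25 − 19δ.
So 19δ ≥ 7, i.e. δ ≥ 7/19.

7/19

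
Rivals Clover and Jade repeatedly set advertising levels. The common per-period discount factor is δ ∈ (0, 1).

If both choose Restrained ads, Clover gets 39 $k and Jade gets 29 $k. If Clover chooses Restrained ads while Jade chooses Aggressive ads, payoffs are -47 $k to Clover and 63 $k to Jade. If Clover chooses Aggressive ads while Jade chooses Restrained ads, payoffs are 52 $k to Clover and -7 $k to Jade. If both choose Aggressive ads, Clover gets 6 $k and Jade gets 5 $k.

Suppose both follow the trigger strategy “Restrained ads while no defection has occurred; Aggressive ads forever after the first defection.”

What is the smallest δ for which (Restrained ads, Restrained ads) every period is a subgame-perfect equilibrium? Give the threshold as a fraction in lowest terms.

17/29

For Clover: deviation gain 52−39 = 13, per-period punishment loss 39−6 = 33. IC gives δ ≥ 13/46.
For Jade: gain 34, loss 24 per period, so δ ≥ 34/58 = 17/29.
The tighter constraint is Jade's, so cooperation needs δ ≥ 17/29.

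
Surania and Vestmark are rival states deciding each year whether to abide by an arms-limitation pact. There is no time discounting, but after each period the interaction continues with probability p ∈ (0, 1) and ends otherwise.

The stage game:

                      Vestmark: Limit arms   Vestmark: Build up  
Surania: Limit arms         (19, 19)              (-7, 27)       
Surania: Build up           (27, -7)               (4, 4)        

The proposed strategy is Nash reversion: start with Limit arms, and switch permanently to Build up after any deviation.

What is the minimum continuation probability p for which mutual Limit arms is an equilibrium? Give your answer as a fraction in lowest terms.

8/23

With no time discounting, the continuation probability p plays the role of the discount factor.
Grim-trigger IC: 19/(1−p) ≥ 27 + 4p/(1−p) ⇒ p ≥ (27−19)/(27−4) = 8/23.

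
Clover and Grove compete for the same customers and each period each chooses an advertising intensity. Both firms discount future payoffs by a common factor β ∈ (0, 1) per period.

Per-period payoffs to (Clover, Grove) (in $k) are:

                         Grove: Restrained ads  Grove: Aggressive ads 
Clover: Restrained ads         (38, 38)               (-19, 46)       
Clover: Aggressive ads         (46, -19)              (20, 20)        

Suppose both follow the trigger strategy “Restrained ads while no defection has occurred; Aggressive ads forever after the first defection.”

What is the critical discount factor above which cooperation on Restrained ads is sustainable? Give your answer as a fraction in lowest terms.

4/13

38/(1−β) ≥ 46 + 20β/(1−β)
38 ≥ 46 − 26β
β ≥ 8/26 = 4/13.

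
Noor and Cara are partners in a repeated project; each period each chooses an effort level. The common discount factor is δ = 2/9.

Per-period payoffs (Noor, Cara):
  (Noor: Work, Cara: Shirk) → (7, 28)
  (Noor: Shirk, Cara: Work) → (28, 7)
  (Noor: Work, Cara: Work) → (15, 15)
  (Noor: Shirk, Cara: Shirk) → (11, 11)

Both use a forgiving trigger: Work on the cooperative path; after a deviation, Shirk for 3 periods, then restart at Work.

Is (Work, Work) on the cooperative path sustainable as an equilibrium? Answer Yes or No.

IC: δ+…+δ^3 ≥ (28−15)/(15−11) = 13/4.
At δ = 2/9: partial sum = 0.2826 < 3.2500. Cooperation not sustainable.

No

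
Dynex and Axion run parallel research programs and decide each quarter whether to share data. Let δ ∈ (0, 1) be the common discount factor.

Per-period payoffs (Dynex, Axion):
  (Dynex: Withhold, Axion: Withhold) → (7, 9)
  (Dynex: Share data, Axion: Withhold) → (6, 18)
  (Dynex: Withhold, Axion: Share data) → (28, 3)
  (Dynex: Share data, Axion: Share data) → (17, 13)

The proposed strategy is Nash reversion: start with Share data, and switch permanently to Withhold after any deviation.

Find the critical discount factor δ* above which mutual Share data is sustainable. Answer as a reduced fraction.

5/9

Dynex's threshold: (28−17)/(28−7) = 11/21.
Axion's threshold: (18−13)/(18−9) = 5/9.
11/21 < 5/9, so Axion binds and δ* = 5/9.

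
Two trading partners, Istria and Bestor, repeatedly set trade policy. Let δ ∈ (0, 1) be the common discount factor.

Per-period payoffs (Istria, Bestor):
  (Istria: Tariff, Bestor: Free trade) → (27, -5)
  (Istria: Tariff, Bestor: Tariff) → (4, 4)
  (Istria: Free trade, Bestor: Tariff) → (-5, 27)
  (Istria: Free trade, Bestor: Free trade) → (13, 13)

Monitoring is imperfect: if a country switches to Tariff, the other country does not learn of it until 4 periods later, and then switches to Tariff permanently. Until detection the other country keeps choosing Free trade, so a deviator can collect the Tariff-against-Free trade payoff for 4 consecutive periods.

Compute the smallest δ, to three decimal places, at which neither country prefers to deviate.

A deviator earns 27 for 4 periods, then 4 forever; cooperating earns 13 forever. Multiplying the IC by (1−δ):
13 ≥ 27(1−δ^4) + 4δ^4, so 23·δ^4 ≥ 14 and δ^4 ≥ 14/23.
δ ≥ (14/23)^(1/4) ≈ 0.883.

0.883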